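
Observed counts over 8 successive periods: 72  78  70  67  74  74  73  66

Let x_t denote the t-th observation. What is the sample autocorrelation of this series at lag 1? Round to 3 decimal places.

-0.101

Mean x̄ = (72 + 78 + 70 + 67 + 74 + 74 + 73 + 66)/8 = 71.7500
Numerator Σ_{t=1}^{7}(x_t−x̄)(x_{t+1}−x̄) = -11.0625
Denominator Σ(x_t−x̄)² = 109.5000
r_1 = -11.0625 / 109.5000 = -0.101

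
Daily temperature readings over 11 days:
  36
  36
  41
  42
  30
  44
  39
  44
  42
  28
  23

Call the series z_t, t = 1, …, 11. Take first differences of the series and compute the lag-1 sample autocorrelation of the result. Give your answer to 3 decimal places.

First differences Δz: 0, 5, 1, -12, 14, -5, 5, -2, -14, -5
Mean of differences = -1.3000
Numerator Σ(Δz_t−Δz̄)(Δz_{t+1}−Δz̄) = -194.0900
Denominator Σ(Δz_t−Δz̄)² = 624.1000
r_1(Δz) = -194.0900 / 624.1000 = -0.311

-0.311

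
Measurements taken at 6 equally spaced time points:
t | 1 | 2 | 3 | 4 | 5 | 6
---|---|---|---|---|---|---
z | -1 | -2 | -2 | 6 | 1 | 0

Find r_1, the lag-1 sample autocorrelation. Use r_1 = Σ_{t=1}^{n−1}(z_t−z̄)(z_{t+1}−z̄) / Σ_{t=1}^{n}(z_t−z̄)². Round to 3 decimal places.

-0.025

Mean z̄ = (-1 − 2 − 2 + 6 + 1 + 0)/6 = 0.3333
Deviations from mean: -1.3333, -2.3333, -2.3333, 5.6667, 0.6667, -0.3333
Numerator Σ_{t=1}^{5}(z_t−z̄)(z_{t+1}−z̄) = -1.1111
Denominator Σ(z_t−z̄)² = 45.3333
r_1 = -1.1111 / 45.3333 = -0.025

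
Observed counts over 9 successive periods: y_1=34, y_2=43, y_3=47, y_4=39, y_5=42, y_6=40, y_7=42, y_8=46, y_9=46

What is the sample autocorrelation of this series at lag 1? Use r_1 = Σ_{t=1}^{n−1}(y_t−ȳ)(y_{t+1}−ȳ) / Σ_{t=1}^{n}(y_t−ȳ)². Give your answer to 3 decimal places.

-0.019

Mean ȳ = (34 + 43 + 47 + 39 + 42 + 40 + 42 + 46 + 46)/9 = 42.1111
Numerator Σ_{t=1}^{8}(y_t−ȳ)(y_{t+1}−ȳ) = -2.5679
Denominator Σ(y_t−ȳ)² = 134.8889
r_1 = -2.5679 / 134.8889 = -0.019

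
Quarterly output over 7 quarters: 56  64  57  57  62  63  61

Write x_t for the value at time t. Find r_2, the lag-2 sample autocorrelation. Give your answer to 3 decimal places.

Mean x̄ = (56 + 64 + 57 + 57 + 62 + 63 + 61)/7 = 60.0000
Deviations from mean: -4.0000, 4.0000, -3.0000, -3.0000, 2.0000, 3.0000, 1.0000
Numerator Σ_{t=1}^{5}(x_t−x̄)(x_{t+2}−x̄) = -13.0000
Denominator Σ(x_t−x̄)² = 64.0000
r_2 = -13.0000 / 64.0000 = -0.203

-0.203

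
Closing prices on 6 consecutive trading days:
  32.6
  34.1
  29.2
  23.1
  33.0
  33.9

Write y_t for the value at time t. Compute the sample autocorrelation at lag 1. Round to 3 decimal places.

Mean ȳ = (32.6 + 34.1 + 29.2 + 23.1 + 33.0 + 33.9)/6 = 30.9833
Deviations from mean: 1.6167, 3.1167, -1.7833, -7.8833, 2.0167, 2.9167
Σ(y_t−ȳ)(y_{t+1}−ȳ) = (5.0386) + (-5.5581) + (14.0586) + (-15.8981) + (5.8819) = 3.5231
Denominator Σ(y_t−ȳ)² = 90.2283
r_1 = 3.5231 / 90.2283 = 0.039

0.039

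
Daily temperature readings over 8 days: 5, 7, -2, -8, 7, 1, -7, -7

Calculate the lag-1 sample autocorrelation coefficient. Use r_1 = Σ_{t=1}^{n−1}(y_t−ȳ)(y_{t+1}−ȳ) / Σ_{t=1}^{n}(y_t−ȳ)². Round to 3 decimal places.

Mean ȳ = (5 + 7 − 2 − 8 + 7 + 1 − 7 − 7)/8 = -0.5000
Deviations from mean: 5.5000, 7.5000, -1.5000, -7.5000, 7.5000, 1.5000, -6.5000, -6.5000
Σ(y_t−ȳ)(y_{t+1}−ȳ) = (41.2500) + (-11.2500) + (11.2500) + (-56.2500) + (11.2500) + (-9.7500) + (42.2500) = 28.7500
Denominator Σ(y_t−ȳ)² = 288.0000
r_1 = 28.7500 / 288.0000 = 0.100

0.100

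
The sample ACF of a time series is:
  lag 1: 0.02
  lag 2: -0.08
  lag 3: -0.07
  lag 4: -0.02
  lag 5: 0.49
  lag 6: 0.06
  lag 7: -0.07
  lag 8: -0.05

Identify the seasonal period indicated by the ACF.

The largest autocorrelation is r_5 = 0.49; the remaining lags stay at or below 0.06.
The dominant spike at lag 5 indicates a seasonal period of 5.

5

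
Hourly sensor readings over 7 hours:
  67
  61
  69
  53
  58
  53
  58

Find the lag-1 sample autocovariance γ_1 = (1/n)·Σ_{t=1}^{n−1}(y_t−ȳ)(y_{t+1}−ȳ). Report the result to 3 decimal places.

Mean ȳ = (67 + 61 + 69 + 53 + 58 + 53 + 58)/7 = 59.8571
Deviations: 7.1429, 1.1429, 9.1429, -6.8571, -1.8571, -6.8571, -1.8571
Σ_{t=1}^{6}(y_t−ȳ)(y_{t+1}−ȳ) = -5.8776
γ_1 = -5.8776 / 7 = -0.840

-0.840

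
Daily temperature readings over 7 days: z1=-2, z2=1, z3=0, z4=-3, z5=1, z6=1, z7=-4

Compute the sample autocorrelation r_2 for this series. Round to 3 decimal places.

Mean z̄ = (-2 + 1 + 0 − 3 + 1 + 1 − 4)/7 = -0.8571
Deviations from mean: -1.1429, 1.8571, 0.8571, -2.1429, 1.8571, 1.8571, -3.1429
Numerator Σ_{t=1}^{5}(z_t−z̄)(z_{t+2}−z̄) = -13.1837
Denominator Σ(z_t−z̄)² = 26.8571
r_2 = -13.1837 / 26.8571 = -0.491

-0.491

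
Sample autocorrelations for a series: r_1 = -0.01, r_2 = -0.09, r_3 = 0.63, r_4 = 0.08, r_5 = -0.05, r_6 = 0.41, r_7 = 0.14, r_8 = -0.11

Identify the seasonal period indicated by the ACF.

3

The largest autocorrelation is r_3 = 0.63, with a weaker echo at lag 6 (0.41); the remaining lags stay at or below 0.14.
The dominant spike at lag 3 indicates a seasonal period of 3.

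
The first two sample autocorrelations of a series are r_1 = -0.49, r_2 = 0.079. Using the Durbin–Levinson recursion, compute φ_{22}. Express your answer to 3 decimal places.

φ_{22} = (r_2 − r_1²) / (1 − r_1²)
r_1² = (-0.49)² = 0.2401
Numerator = 0.079 − 0.2401 = -0.1611; denominator = 1 − 0.2401 = 0.7599
φ_{22} = -0.1611 / 0.7599 = -0.212

-0.212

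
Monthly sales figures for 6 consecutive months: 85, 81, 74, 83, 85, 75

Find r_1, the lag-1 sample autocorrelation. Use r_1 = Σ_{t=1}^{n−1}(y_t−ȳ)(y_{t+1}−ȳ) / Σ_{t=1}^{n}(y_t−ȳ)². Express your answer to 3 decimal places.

-0.257

Mean ȳ = (85 + 81 + 74 + 83 + 85 + 75)/6 = 80.5000
Deviations from mean: 4.5000, 0.5000, -6.5000, 2.5000, 4.5000, -5.5000
Σ(y_t−ȳ)(y_{t+1}−ȳ) = (2.2500) + (-3.2500) + (-16.2500) + (11.2500) + (-24.7500) = -30.7500
Denominator Σ(y_t−ȳ)² = 119.5000
r_1 = -30.7500 / 119.5000 = -0.257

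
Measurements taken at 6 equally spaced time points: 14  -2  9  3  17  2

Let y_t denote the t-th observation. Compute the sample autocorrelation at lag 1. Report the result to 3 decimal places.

Mean ȳ = (14 − 2 + 9 + 3 + 17 + 2)/6 = 7.1667
Deviations from mean: 6.8333, -9.1667, 1.8333, -4.1667, 9.8333, -5.1667
Σ(y_t−ȳ)(y_{t+1}−ȳ) = (-62.6389) + (-16.8056) + (-7.6389) + (-40.9722) + (-50.8056) = -178.8611
Denominator Σ(y_t−ȳ)² = 274.8333
r_1 = -178.8611 / 274.8333 = -0.651

-0.651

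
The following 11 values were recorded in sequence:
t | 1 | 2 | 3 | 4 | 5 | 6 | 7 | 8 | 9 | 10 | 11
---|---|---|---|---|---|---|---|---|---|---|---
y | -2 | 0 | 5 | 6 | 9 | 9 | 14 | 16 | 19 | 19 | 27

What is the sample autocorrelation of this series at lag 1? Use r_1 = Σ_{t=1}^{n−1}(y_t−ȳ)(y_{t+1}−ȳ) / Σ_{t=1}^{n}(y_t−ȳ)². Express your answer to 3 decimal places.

Mean ȳ = (-2 + 0 + 5 + 6 + 9 + 9 + 14 + 16 + 19 + 19 + 27)/11 = 11.0909
Numerator Σ_{t=1}^{10}(y_t−ȳ)(y_{t+1}−ȳ) = 494.1736
Denominator Σ(y_t−ȳ)² = 776.9091
r_1 = 494.1736 / 776.9091 = 0.636

0.636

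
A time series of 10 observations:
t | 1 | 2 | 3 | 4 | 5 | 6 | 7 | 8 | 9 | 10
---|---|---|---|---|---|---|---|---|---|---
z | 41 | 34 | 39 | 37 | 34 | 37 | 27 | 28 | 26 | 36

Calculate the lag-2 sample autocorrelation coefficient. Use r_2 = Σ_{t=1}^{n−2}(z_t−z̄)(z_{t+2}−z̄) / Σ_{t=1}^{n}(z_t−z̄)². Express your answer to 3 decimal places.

Mean z̄ = (41 + 34 + 39 + 37 + 34 + 37 + 27 + 28 + 26 + 36)/10 = 33.9000
Numerator Σ_{t=1}^{8}(z_t−z̄)(z_{t+2}−z̄) = 69.7800
Denominator Σ(z_t−z̄)² = 244.9000
r_2 = 69.7800 / 244.9000 = 0.285

0.285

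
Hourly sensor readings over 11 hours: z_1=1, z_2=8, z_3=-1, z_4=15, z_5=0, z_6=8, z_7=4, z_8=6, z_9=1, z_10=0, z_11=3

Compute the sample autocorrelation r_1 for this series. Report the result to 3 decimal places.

Mean z̄ = (1 + 8 − 1 + 15 + 0 + 8 + 4 + 6 + 1 + 0 + 3)/11 = 4.0909
Numerator Σ_{t=1}^{10}(z_t−z̄)(z_{t+1}−z̄) = -137.4628
Denominator Σ(z_t−z̄)² = 232.9091
r_1 = -137.4628 / 232.9091 = -0.590

-0.590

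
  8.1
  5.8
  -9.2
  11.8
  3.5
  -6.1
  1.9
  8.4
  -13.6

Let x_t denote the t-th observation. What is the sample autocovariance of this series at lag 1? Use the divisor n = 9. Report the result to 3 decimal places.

Mean x̄ = (8.1 + 5.8 − 9.2 + 11.8 + 3.5 − 6.1 + 1.9 + 8.4 − 13.6)/9 = 1.1778
Σ_{t=1}^{8}(x_t−x̄)(x_{t+1}−x̄) = -225.2094
γ_1 = -225.2094 / 9 = -25.023

-25.023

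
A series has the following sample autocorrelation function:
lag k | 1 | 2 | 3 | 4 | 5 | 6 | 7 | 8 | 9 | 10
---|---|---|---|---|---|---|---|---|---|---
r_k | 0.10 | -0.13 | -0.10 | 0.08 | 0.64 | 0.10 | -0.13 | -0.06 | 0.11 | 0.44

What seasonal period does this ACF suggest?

5

The largest autocorrelation is r_5 = 0.64, with a weaker echo at lag 10 (0.44); the remaining lags stay at or below 0.11.
The dominant spike at lag 5 indicates a seasonal period of 5.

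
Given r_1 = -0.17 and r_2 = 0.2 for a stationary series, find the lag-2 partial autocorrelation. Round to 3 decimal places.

φ_{22} = (r_2 − r_1²) / (1 − r_1²)
r_1² = (-0.17)² = 0.0289
Numerator = 0.2 − 0.0289 = 0.1711; denominator = 1 − 0.0289 = 0.9711
φ_{22} = 0.1711 / 0.9711 = 0.176

0.176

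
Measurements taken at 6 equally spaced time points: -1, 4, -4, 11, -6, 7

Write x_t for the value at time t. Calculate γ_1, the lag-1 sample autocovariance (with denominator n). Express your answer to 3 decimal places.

Mean x̄ = (-1 + 4 − 4 + 11 − 6 + 7)/6 = 1.8333
Σ_{t=1}^{5}(x_t−x̄)(x_{t+1}−x̄) = -184.5278
γ_1 = -184.5278 / 6 = -30.755

-30.755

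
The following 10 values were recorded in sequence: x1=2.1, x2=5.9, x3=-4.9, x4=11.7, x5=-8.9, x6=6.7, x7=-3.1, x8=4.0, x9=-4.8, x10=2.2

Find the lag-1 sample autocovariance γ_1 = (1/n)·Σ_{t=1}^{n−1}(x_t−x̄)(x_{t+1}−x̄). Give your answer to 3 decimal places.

Mean x̄ = (2.1 + 5.9 − 4.9 + 11.7 − 8.9 + 6.7 − 3.1 + 4.0 − 4.8 + 2.2)/10 = 1.0900
Σ_{t=1}^{9}(x_t−x̄)(x_{t+1}−x̄) = -308.9221
γ_1 = -308.9221 / 10 = -30.892

-30.892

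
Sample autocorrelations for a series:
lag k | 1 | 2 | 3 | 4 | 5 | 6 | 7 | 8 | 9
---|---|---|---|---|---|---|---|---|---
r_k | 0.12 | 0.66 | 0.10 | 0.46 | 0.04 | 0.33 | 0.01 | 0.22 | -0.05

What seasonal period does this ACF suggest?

The largest autocorrelation is r_2 = 0.66, with weaker echoes at lags 4 (0.46), 6 (0.33) and 8 (0.22); the remaining lags stay at or below 0.12.
The dominant spike at lag 2 indicates a seasonal period of 2.

2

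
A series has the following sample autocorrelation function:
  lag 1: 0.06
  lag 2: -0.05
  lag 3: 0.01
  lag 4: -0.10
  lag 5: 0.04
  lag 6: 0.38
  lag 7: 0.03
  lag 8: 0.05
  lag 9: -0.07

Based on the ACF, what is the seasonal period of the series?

6

The largest autocorrelation is r_6 = 0.38; the remaining lags stay at or below 0.06.
The dominant spike at lag 6 indicates a seasonal period of 6.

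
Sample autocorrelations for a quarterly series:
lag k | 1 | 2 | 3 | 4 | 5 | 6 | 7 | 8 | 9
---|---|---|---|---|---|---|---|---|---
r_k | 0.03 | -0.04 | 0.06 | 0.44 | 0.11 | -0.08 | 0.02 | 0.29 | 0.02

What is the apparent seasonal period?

4

The largest autocorrelation is r_4 = 0.44, with a weaker echo at lag 8 (0.29); the remaining lags stay at or below 0.11.
The dominant spike at lag 4 indicates a seasonal period of 4.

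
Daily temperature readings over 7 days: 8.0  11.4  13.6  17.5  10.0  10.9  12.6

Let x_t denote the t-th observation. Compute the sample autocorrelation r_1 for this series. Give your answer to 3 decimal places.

0.014

Mean x̄ = (8.0 + 11.4 + 13.6 + 17.5 + 10.0 + 10.9 + 12.6)/7 = 12.0000
Numerator Σ_{t=1}^{6}(x_t−x̄)(x_{t+1}−x̄) = 0.7800
Denominator Σ(x_t−x̄)² = 54.7400
r_1 = 0.7800 / 54.7400 = 0.014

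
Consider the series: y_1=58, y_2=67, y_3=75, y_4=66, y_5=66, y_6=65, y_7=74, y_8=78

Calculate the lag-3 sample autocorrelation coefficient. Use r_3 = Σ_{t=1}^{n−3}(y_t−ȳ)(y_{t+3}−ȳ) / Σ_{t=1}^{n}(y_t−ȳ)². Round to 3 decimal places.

Mean ȳ = (58 + 67 + 75 + 66 + 66 + 65 + 74 + 78)/8 = 68.6250
Deviations from mean: -10.6250, -1.6250, 6.3750, -2.6250, -2.6250, -3.6250, 5.3750, 9.3750
Numerator Σ_{t=1}^{5}(y_t−ȳ)(y_{t+3}−ȳ) = -29.6719
Denominator Σ(y_t−ȳ)² = 299.8750
r_3 = -29.6719 / 299.8750 = -0.099

-0.099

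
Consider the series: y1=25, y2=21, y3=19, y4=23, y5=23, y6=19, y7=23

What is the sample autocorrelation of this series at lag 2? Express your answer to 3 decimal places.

-0.492

Mean ȳ = (25 + 21 + 19 + 23 + 23 + 19 + 23)/7 = 21.8571
Deviations from mean: 3.1429, -0.8571, -2.8571, 1.1429, 1.1429, -2.8571, 1.1429
Σ(y_t−ȳ)(y_{t+2}−ȳ) = (-8.9796) + (-0.9796) + (-3.2653) + (-3.2653) + (1.3061) = -15.1837
Denominator Σ(y_t−ȳ)² = 30.8571
r_2 = -15.1837 / 30.8571 = -0.492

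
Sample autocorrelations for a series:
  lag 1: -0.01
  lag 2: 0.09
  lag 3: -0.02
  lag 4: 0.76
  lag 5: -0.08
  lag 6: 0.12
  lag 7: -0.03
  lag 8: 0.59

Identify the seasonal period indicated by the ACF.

The largest autocorrelation is r_4 = 0.76, with a weaker echo at lag 8 (0.59); the remaining lags stay at or below 0.12.
The dominant spike at lag 4 indicates a seasonal period of 4.

4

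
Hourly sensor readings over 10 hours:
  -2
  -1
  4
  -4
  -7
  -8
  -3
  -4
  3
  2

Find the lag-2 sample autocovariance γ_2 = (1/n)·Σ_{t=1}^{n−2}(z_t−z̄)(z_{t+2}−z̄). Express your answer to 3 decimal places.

Mean z̄ = (-2 − 1 + 4 − 4 − 7 − 8 − 3 − 4 + 3 + 2)/10 = -2.0000
Σ_{t=1}^{8}(z_t−z̄)(z_{t+2}−z̄) = -16.0000
γ_2 = -16.0000 / 10 = -1.600

-1.600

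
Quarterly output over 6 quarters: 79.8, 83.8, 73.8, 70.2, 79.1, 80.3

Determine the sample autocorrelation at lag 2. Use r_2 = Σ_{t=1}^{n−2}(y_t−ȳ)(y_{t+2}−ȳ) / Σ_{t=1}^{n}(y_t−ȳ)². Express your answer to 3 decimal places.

Mean ȳ = (79.8 + 83.8 + 73.8 + 70.2 + 79.1 + 80.3)/6 = 77.8333
Σ(y_t−ȳ)(y_{t+2}−ȳ) = (-7.9322) + (-45.5456) + (-5.1089) + (-18.8289) = -77.4156
Denominator Σ(y_t−ȳ)² = 121.6933
r_2 = -77.4156 / 121.6933 = -0.636

-0.636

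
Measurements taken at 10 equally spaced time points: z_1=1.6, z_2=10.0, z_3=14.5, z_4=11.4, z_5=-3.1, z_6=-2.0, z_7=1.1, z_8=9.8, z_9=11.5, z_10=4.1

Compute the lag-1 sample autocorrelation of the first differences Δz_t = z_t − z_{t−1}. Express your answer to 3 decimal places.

0.187

First differences Δz: 8.4, 4.5, -3.1, -14.5, 1.1, 3.1, 8.7, 1.7, -7.4
Mean of differences = 0.2778
Numerator Σ(Δz_t−Δz̄)(Δz_{t+1}−Δz̄) = 84.9462
Denominator Σ(Δz_t−Δz̄)² = 454.1356
r_1(Δz) = 84.9462 / 454.1356 = 0.187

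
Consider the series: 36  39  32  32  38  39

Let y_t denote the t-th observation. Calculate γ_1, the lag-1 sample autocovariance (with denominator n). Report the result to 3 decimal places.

0.333

Mean ȳ = (36 + 39 + 32 + 32 + 38 + 39)/6 = 36.0000
Deviations: 0.0000, 3.0000, -4.0000, -4.0000, 2.0000, 3.0000
Σ_{t=1}^{5}(y_t−ȳ)(y_{t+1}−ȳ) = 2.0000
γ_1 = 2.0000 / 6 = 0.333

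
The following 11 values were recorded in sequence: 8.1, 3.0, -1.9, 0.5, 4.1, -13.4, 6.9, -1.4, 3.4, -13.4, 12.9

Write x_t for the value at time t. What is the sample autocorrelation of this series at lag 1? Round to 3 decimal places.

Mean x̄ = (8.1 + 3.0 − 1.9 + 0.5 + 4.1 − 13.4 + 6.9 − 1.4 + 3.4 − 13.4 + 12.9)/11 = 0.8000
Numerator Σ_{t=1}^{10}(x_t−x̄)(x_{t+1}−x̄) = -351.4200
Denominator Σ(x_t−x̄)² = 674.9000
r_1 = -351.4200 / 674.9000 = -0.521

-0.521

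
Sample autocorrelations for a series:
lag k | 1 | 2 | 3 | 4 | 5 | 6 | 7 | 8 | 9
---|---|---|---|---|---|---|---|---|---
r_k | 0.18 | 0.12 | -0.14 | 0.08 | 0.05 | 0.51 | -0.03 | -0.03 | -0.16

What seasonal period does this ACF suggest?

The largest autocorrelation is r_6 = 0.51; the remaining lags stay at or below 0.18.
The dominant spike at lag 6 indicates a seasonal period of 6.

6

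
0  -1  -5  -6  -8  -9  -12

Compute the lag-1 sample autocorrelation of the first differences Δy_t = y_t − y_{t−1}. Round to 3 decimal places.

First differences Δy: -1, -4, -1, -2, -1, -3
Mean of differences = -2.0000
Numerator Σ(Δy_t−Δȳ)(Δy_{t+1}−Δȳ) = -5.0000
Denominator Σ(Δy_t−Δȳ)² = 8.0000
r_1(Δy) = -5.0000 / 8.0000 = -0.625

-0.625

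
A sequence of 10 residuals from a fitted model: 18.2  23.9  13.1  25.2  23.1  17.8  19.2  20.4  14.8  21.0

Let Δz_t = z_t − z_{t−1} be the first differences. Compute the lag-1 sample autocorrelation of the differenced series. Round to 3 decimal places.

-0.627

First differences Δz: 5.7, -10.8, 12.1, -2.1, -5.3, 1.4, 1.2, -5.6, 6.2
Mean of differences = 0.3111
Numerator Σ(Δz_t−Δz̄)(Δz_{t+1}−Δz̄) = -250.9657
Denominator Σ(Δz_t−Δz̄)² = 400.3689
r_1(Δz) = -250.9657 / 400.3689 = -0.627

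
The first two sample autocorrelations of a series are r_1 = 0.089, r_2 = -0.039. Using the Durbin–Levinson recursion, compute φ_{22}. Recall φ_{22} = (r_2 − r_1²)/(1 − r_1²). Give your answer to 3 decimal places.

φ_{22} = (r_2 − r_1²) / (1 − r_1²)
r_1² = (0.089)² = 0.007921
Numerator = -0.039 − 0.0079 = -0.0469; denominator = 1 − 0.0079 = 0.9921
φ_{22} = -0.0469 / 0.9921 = -0.047

-0.047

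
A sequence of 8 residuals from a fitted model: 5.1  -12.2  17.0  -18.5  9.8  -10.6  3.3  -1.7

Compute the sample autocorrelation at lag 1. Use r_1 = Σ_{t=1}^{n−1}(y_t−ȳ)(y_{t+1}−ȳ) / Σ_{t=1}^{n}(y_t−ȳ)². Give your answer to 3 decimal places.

Mean ȳ = (5.1 − 12.2 + 17.0 − 18.5 + 9.8 − 10.6 + 3.3 − 1.7)/8 = -0.9750
Deviations from mean: 6.0750, -11.2250, 17.9750, -17.5250, 10.7750, -9.6250, 4.2750, -0.7250
Σ(y_t−ȳ)(y_{t+1}−ȳ) = (-68.1919) + (-201.7694) + (-315.0119) + (-188.8319) + (-103.7094) + (-41.1469) + (-3.0994) = -921.7606
Denominator Σ(y_t−ȳ)² = 1020.6750
r_1 = -921.7606 / 1020.6750 = -0.903

-0.903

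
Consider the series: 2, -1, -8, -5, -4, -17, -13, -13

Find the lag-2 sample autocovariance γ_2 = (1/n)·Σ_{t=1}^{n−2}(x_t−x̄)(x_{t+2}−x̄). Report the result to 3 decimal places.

Mean x̄ = (2 − 1 − 8 − 5 − 4 − 17 − 13 − 13)/8 = -7.3750
Deviations: 9.3750, 6.3750, -0.6250, 2.3750, 3.3750, -9.6250, -5.6250, -5.6250
Σ_{t=1}^{6}(x_t−x̄)(x_{t+2}−x̄) = 19.4688
γ_2 = 19.4688 / 8 = 2.434

2.434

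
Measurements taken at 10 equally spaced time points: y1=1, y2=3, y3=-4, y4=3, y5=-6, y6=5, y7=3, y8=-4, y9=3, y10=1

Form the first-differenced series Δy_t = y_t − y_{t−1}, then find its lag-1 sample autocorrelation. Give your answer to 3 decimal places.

-0.722

First differences Δy: 2, -7, 7, -9, 11, -2, -7, 7, -2
Mean of differences = 0.0000
Numerator Σ(Δy_t−Δȳ)(Δy_{t+1}−Δȳ) = -296.0000
Denominator Σ(Δy_t−Δȳ)² = 410.0000
r_1(Δy) = -296.0000 / 410.0000 = -0.722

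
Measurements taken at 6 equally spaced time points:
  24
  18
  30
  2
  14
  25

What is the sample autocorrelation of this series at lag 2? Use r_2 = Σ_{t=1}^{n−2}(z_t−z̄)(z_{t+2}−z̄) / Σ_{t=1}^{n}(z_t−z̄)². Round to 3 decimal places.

Mean z̄ = (24 + 18 + 30 + 2 + 14 + 25)/6 = 18.8333
Deviations from mean: 5.1667, -0.8333, 11.1667, -16.8333, -4.8333, 6.1667
Σ(z_t−z̄)(z_{t+2}−z̄) = (57.6944) + (14.0278) + (-53.9722) + (-103.8056) = -86.0556
Denominator Σ(z_t−z̄)² = 496.8333
r_2 = -86.0556 / 496.8333 = -0.173

-0.173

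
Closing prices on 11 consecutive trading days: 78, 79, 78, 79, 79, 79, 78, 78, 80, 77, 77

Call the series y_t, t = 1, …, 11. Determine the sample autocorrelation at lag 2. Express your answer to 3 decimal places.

Mean ȳ = (78 + 79 + 78 + 79 + 79 + 79 + 78 + 78 + 80 + 77 + 77)/11 = 78.3636
Numerator Σ_{t=1}^{9}(y_t−ȳ)(y_{t+2}−ȳ) = -2.0826
Denominator Σ(y_t−ȳ)² = 8.5455
r_2 = -2.0826 / 8.5455 = -0.244

-0.244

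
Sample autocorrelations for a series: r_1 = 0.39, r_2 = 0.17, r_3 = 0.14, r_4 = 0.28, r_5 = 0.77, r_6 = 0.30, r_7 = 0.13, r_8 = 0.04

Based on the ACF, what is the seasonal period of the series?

5

The largest autocorrelation is r_5 = 0.77; the remaining lags stay at or below 0.39. The elevated value at lag 1 (0.39), dropping to 0.17 at lag 2, reflects decaying short-term dependence rather than seasonality.
The dominant spike at lag 5 indicates a seasonal period of 5.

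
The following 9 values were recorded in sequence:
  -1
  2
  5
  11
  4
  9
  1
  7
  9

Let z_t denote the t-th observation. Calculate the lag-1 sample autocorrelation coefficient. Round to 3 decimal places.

-0.067

Mean z̄ = (-1 + 2 + 5 + 11 + 4 + 9 + 1 + 7 + 9)/9 = 5.2222
Numerator Σ_{t=1}^{8}(z_t−z̄)(z_{t+1}−z̄) = -8.9383
Denominator Σ(z_t−z̄)² = 133.5556
r_1 = -8.9383 / 133.5556 = -0.067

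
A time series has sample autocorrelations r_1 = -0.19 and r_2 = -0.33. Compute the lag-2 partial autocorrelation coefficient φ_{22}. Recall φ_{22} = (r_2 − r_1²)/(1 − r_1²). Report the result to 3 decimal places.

-0.380

φ_{22} = (r_2 − r_1²) / (1 − r_1²)
r_1² = (-0.19)² = 0.0361
Numerator = -0.33 − 0.0361 = -0.3661; denominator = 1 − 0.0361 = 0.9639
φ_{22} = -0.3661 / 0.9639 = -0.380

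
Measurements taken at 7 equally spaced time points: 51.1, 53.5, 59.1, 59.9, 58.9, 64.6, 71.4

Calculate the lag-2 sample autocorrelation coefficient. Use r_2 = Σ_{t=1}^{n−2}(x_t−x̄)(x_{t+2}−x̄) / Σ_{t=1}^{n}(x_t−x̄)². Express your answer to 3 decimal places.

-0.014

Mean x̄ = (51.1 + 53.5 + 59.1 + 59.9 + 58.9 + 64.6 + 71.4)/7 = 59.7857
Deviations from mean: -8.6857, -6.2857, -0.6857, 0.1143, -0.8857, 4.8143, 11.6143
Numerator Σ_{t=1}^{5}(x_t−x̄)(x_{t+2}−x̄) = -3.8918
Denominator Σ(x_t−x̄)² = 274.2886
r_2 = -3.8918 / 274.2886 = -0.014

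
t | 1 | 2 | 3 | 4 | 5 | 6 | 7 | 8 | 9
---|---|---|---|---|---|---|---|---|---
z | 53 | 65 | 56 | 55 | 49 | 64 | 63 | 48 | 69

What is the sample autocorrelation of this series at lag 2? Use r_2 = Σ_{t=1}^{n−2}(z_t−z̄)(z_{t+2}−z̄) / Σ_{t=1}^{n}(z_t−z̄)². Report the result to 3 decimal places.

Mean z̄ = (53 + 65 + 56 + 55 + 49 + 64 + 63 + 48 + 69)/9 = 58.0000
Numerator Σ_{t=1}^{7}(z_t−z̄)(z_{t+2}−z̄) = -61.0000
Denominator Σ(z_t−z̄)² = 450.0000
r_2 = -61.0000 / 450.0000 = -0.136

-0.136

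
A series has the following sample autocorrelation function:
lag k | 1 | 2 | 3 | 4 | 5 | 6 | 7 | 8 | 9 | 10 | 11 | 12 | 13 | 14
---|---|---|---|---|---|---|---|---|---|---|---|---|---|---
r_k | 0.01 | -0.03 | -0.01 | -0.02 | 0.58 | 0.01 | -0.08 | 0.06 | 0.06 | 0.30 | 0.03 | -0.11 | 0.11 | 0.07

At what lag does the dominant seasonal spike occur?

The largest autocorrelation is r_5 = 0.58, with a weaker echo at lag 10 (0.30); the remaining lags stay at or below 0.11.
The dominant spike at lag 5 indicates a seasonal period of 5.

5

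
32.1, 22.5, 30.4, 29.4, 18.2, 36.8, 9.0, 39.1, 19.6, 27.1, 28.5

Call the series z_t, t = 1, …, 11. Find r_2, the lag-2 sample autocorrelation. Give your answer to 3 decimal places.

Mean z̄ = (32.1 + 22.5 + 30.4 + 29.4 + 18.2 + 36.8 + 9.0 + 39.1 + 19.6 + 27.1 + 28.5)/11 = 26.6091
Numerator Σ_{t=1}^{9}(z_t−z̄)(z_{t+2}−z̄) = 397.5835
Denominator Σ(z_t−z̄)² = 762.8091
r_2 = 397.5835 / 762.8091 = 0.521

0.521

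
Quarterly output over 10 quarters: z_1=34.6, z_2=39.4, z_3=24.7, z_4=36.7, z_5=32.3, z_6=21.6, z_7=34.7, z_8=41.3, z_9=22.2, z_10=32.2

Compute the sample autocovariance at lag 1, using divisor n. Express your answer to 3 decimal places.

Mean z̄ = (34.6 + 39.4 + 24.7 + 36.7 + 32.3 + 21.6 + 34.7 + 41.3 + 22.2 + 32.2)/10 = 31.9700
Σ_{t=1}^{9}(z_t−z̄)(z_{t+1}−z̄) = -166.9639
γ_1 = -166.9639 / 10 = -16.696

-16.696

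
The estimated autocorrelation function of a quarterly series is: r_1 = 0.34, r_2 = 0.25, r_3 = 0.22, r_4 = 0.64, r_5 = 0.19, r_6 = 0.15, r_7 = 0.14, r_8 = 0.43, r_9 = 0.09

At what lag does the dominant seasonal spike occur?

The largest autocorrelation is r_4 = 0.64, with a weaker echo at lag 8 (0.43); the remaining lags stay at or below 0.34. The elevated value at lag 1 (0.34), dropping to 0.25 at lag 2, reflects decaying short-term dependence rather than seasonality.
The dominant spike at lag 4 indicates a seasonal period of 4.

4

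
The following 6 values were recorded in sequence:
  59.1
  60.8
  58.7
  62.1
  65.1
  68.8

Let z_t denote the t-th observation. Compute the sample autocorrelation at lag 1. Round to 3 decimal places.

Mean z̄ = (59.1 + 60.8 + 58.7 + 62.1 + 65.1 + 68.8)/6 = 62.4333
Deviations from mean: -3.3333, -1.6333, -3.7333, -0.3333, 2.6667, 6.3667
Numerator Σ_{t=1}^{5}(z_t−z̄)(z_{t+1}−z̄) = 28.8756
Denominator Σ(z_t−z̄)² = 75.4733
r_1 = 28.8756 / 75.4733 = 0.383

0.383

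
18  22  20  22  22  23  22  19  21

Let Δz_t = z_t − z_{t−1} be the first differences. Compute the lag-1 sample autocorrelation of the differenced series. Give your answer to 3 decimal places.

First differences Δz: 4, -2, 2, 0, 1, -1, -3, 2
Mean of differences = 0.3750
Numerator Σ(Δz_t−Δz̄)(Δz_{t+1}−Δz̄) = -15.0156
Denominator Σ(Δz_t−Δz̄)² = 37.8750
r_1(Δz) = -15.0156 / 37.8750 = -0.396

-0.396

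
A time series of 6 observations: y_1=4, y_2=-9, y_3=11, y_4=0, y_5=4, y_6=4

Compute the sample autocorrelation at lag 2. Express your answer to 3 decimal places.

Mean ȳ = (4 − 9 + 11 + 0 + 4 + 4)/6 = 2.3333
Numerator Σ_{t=1}^{4}(y_t−ȳ)(y_{t+2}−ȳ) = 51.4444
Denominator Σ(y_t−ȳ)² = 217.3333
r_2 = 51.4444 / 217.3333 = 0.237

0.237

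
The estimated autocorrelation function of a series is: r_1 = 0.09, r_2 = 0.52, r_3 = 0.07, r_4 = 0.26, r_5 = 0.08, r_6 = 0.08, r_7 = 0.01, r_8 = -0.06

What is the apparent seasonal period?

The largest autocorrelation is r_2 = 0.52, with a weaker echo at lag 4 (0.26); the remaining lags stay at or below 0.09.
The dominant spike at lag 2 indicates a seasonal period of 2.

2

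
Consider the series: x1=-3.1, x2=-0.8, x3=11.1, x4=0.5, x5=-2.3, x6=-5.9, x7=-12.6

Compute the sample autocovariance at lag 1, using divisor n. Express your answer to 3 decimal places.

Mean x̄ = (-3.1 − 0.8 + 11.1 + 0.5 − 2.3 − 5.9 − 12.6)/7 = -1.8714
Σ_{t=1}^{6}(x_t−x̄)(x_{t+1}−x̄) = 87.2735
γ_1 = 87.2735 / 7 = 12.468

12.468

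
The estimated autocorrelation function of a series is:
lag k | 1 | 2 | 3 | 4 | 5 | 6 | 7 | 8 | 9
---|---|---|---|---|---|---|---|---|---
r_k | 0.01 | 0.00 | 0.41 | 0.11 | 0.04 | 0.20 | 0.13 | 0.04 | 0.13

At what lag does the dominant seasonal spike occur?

3

The largest autocorrelation is r_3 = 0.41, with a weaker echo at lag 6 (0.20); the remaining lags stay at or below 0.13.
The dominant spike at lag 3 indicates a seasonal period of 3.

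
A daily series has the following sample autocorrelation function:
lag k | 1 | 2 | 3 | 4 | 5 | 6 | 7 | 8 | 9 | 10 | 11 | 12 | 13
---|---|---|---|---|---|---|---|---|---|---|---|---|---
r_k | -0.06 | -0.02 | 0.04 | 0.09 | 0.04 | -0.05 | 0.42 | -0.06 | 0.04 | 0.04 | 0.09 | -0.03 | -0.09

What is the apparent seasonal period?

7

The largest autocorrelation is r_7 = 0.42; the remaining lags stay at or below 0.09.
The dominant spike at lag 7 indicates a seasonal period of 7.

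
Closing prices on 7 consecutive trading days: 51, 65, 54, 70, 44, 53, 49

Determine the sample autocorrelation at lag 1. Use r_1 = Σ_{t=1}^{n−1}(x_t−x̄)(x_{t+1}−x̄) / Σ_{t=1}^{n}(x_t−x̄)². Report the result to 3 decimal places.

Mean x̄ = (51 + 65 + 54 + 70 + 44 + 53 + 49)/7 = 55.1429
Deviations from mean: -4.1429, 9.8571, -1.1429, 14.8571, -11.1429, -2.1429, -6.1429
Σ(x_t−x̄)(x_{t+1}−x̄) = (-40.8367) + (-11.2653) + (-16.9796) + (-165.5510) + (23.8776) + (13.1633) = -197.5918
Denominator Σ(x_t−x̄)² = 502.8571
r_1 = -197.5918 / 502.8571 = -0.393

-0.393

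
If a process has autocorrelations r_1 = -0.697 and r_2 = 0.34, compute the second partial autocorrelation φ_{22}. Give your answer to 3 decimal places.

-0.284

φ_{22} = (r_2 − r_1²) / (1 − r_1²)
r_1² = (-0.697)² = 0.485809
Numerator = 0.34 − 0.4858 = -0.1458; denominator = 1 − 0.4858 = 0.5142
φ_{22} = -0.1458 / 0.5142 = -0.284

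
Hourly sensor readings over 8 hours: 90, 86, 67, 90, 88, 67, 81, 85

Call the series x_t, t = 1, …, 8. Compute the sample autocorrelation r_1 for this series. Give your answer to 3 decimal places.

-0.284

Mean x̄ = (90 + 86 + 67 + 90 + 88 + 67 + 81 + 85)/8 = 81.7500
Σ(x_t−x̄)(x_{t+1}−x̄) = (35.0625) + (-62.6875) + (-121.6875) + (51.5625) + (-92.1875) + (11.0625) + (-2.4375) = -181.3125
Denominator Σ(x_t−x̄)² = 639.5000
r_1 = -181.3125 / 639.5000 = -0.284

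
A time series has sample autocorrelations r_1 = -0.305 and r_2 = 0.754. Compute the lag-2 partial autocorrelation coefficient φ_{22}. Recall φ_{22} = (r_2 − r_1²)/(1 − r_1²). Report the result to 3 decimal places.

0.729

φ_{22} = (r_2 − r_1²) / (1 − r_1²)
r_1² = (-0.305)² = 0.093025
Numerator = 0.754 − 0.0930 = 0.6610; denominator = 1 − 0.0930 = 0.9070
φ_{22} = 0.6610 / 0.9070 = 0.729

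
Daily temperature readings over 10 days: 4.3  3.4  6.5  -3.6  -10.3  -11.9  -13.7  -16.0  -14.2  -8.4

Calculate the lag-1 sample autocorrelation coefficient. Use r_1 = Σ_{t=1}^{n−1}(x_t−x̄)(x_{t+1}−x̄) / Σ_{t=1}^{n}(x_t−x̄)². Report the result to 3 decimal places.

Mean x̄ = (4.3 + 3.4 + 6.5 − 3.6 − 10.3 − 11.9 − 13.7 − 16.0 − 14.2 − 8.4)/10 = -6.3900
Numerator Σ_{t=1}^{9}(x_t−x̄)(x_{t+1}−x̄) = 478.7259
Denominator Σ(x_t−x̄)² = 640.5290
r_1 = 478.7259 / 640.5290 = 0.747

0.747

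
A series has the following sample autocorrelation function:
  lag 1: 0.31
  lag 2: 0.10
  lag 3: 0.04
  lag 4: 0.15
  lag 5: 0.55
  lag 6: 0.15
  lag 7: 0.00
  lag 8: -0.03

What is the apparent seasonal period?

The largest autocorrelation is r_5 = 0.55; the remaining lags stay at or below 0.31. The elevated value at lag 1 (0.31), dropping to 0.10 at lag 2, reflects decaying short-term dependence rather than seasonality.
The dominant spike at lag 5 indicates a seasonal period of 5.

5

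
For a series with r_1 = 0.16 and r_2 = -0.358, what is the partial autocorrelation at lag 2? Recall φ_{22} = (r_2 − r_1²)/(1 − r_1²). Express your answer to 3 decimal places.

φ_{22} = (r_2 − r_1²) / (1 − r_1²)
r_1² = (0.16)² = 0.0256
Numerator = -0.358 − 0.0256 = -0.3836; denominator = 1 − 0.0256 = 0.9744
φ_{22} = -0.3836 / 0.9744 = -0.394

-0.394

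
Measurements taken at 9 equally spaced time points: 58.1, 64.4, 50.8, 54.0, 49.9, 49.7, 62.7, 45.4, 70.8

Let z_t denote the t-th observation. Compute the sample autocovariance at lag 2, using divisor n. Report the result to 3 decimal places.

16.019

Mean z̄ = (58.1 + 64.4 + 50.8 + 54.0 + 49.9 + 49.7 + 62.7 + 45.4 + 70.8)/9 = 56.2000
Σ_{t=1}^{7}(z_t−z̄)(z_{t+2}−z̄) = 144.1700
γ_2 = 144.1700 / 9 = 16.019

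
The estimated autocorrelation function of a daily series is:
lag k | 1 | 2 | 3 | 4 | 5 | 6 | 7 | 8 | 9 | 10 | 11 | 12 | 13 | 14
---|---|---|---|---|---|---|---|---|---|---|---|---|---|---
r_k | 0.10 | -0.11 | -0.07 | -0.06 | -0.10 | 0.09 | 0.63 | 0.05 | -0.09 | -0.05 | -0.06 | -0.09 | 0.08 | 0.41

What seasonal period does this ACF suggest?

7

The largest autocorrelation is r_7 = 0.63, with a weaker echo at lag 14 (0.41); the remaining lags stay at or below 0.10.
The dominant spike at lag 7 indicates a seasonal period of 7.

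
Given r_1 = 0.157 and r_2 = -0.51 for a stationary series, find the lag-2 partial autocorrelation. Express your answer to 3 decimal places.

-0.548

φ_{22} = (r_2 − r_1²) / (1 − r_1²)
r_1² = (0.157)² = 0.024649
Numerator = -0.51 − 0.0246 = -0.5346; denominator = 1 − 0.0246 = 0.9754
φ_{22} = -0.5346 / 0.9754 = -0.548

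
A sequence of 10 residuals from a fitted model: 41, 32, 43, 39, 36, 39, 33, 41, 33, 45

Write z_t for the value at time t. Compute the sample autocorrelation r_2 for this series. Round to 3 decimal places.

Mean z̄ = (41 + 32 + 43 + 39 + 36 + 39 + 33 + 41 + 33 + 45)/10 = 38.2000
Numerator Σ_{t=1}^{8}(z_t−z̄)(z_{t+2}−z̄) = 58.3200
Denominator Σ(z_t−z̄)² = 183.6000
r_2 = 58.3200 / 183.6000 = 0.318

0.318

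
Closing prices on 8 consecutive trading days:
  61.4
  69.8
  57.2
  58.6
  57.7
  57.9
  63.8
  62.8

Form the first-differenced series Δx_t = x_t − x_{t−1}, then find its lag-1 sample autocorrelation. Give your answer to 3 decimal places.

First differences Δx: 8.4, -12.6, 1.4, -0.9, 0.2, 5.9, -1.0
Mean of differences = 0.2000
Numerator Σ(Δx_t−Δx̄)(Δx_{t+1}−Δx̄) = -128.4800
Denominator Σ(Δx_t−Δx̄)² = 267.6600
r_1(Δx) = -128.4800 / 267.6600 = -0.480

-0.480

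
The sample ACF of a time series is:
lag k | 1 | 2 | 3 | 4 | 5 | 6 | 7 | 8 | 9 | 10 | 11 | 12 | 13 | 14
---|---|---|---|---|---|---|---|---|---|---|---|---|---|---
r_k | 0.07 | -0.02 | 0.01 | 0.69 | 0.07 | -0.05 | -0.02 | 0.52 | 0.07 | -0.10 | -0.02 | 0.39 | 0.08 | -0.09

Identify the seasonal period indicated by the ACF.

4

The largest autocorrelation is r_4 = 0.69, with weaker echoes at lags 8 (0.52) and 12 (0.39); the remaining lags stay at or below 0.08.
The dominant spike at lag 4 indicates a seasonal period of 4.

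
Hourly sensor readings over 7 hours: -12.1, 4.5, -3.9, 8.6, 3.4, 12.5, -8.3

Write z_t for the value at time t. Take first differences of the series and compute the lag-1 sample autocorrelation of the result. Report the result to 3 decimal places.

-0.529

First differences Δz: 16.6, -8.4, 12.5, -5.2, 9.1, -20.8
Mean of differences = 0.6333
Numerator Σ(Δz_t−Δz̄)(Δz_{t+1}−Δz̄) = -551.5078
Denominator Σ(Δz_t−Δz̄)² = 1042.4533
r_1(Δz) = -551.5078 / 1042.4533 = -0.529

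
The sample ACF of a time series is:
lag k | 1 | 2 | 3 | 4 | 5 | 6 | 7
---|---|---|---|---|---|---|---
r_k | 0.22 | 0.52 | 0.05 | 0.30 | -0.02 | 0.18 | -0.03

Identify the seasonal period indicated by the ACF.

2

The largest autocorrelation is r_2 = 0.52, with a weaker echo at lag 4 (0.30); the remaining lags stay at or below 0.22.
The dominant spike at lag 2 indicates a seasonal period of 2.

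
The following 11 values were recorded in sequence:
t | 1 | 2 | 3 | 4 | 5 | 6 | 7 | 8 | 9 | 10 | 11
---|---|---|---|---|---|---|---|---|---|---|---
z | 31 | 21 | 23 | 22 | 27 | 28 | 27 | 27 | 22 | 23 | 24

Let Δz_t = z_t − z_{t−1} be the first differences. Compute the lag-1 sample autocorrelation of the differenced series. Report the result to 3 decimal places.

First differences Δz: -10, 2, -1, 5, 1, -1, 0, -5, 1, 1
Mean of differences = -0.7000
Numerator Σ(Δz_t−Δz̄)(Δz_{t+1}−Δz̄) = -26.0900
Denominator Σ(Δz_t−Δz̄)² = 154.1000
r_1(Δz) = -26.0900 / 154.1000 = -0.169

-0.169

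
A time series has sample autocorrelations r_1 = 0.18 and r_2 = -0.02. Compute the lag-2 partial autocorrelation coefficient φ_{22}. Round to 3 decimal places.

φ_{22} = (r_2 − r_1²) / (1 − r_1²)
r_1² = (0.18)² = 0.0324
Numerator = -0.02 − 0.0324 = -0.0524; denominator = 1 − 0.0324 = 0.9676
φ_{22} = -0.0524 / 0.9676 = -0.054

-0.054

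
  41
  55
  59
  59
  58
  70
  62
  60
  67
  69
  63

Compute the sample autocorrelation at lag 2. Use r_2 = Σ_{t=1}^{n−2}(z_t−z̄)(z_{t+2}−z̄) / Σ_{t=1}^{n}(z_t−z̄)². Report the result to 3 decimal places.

0.067

Mean z̄ = (41 + 55 + 59 + 59 + 58 + 70 + 62 + 60 + 67 + 69 + 63)/11 = 60.2727
Numerator Σ_{t=1}^{9}(z_t−z̄)(z_{t+2}−z̄) = 42.7603
Denominator Σ(z_t−z̄)² = 634.1818
r_2 = 42.7603 / 634.1818 = 0.067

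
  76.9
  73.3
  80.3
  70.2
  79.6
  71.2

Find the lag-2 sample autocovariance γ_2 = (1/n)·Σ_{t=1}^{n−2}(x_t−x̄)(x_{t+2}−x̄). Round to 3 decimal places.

10.100

Mean x̄ = (76.9 + 73.3 + 80.3 + 70.2 + 79.6 + 71.2)/6 = 75.2500
Deviations: 1.6500, -1.9500, 5.0500, -5.0500, 4.3500, -4.0500
Σ_{t=1}^{4}(x_t−x̄)(x_{t+2}−x̄) = 60.6000
γ_2 = 60.6000 / 6 = 10.100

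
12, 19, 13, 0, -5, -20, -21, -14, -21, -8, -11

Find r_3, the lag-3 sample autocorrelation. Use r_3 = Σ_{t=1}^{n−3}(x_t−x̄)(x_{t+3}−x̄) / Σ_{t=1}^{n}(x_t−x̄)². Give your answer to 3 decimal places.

0.036

Mean x̄ = (12 + 19 + 13 + 0 − 5 − 20 − 21 − 14 − 21 − 8 − 11)/11 = -5.0909
Numerator Σ_{t=1}^{8}(x_t−x̄)(x_{t+3}−x̄) = 73.7934
Denominator Σ(x_t−x̄)² = 2076.9091
r_3 = 73.7934 / 2076.9091 = 0.036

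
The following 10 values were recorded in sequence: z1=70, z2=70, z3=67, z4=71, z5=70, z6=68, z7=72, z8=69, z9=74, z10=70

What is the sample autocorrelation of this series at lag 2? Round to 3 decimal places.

Mean z̄ = (70 + 70 + 67 + 71 + 70 + 68 + 72 + 69 + 74 + 70)/10 = 70.1000
Numerator Σ_{t=1}^{8}(z_t−z̄)(z_{t+2}−z̄) = 8.2800
Denominator Σ(z_t−z̄)² = 34.9000
r_2 = 8.2800 / 34.9000 = 0.237

0.237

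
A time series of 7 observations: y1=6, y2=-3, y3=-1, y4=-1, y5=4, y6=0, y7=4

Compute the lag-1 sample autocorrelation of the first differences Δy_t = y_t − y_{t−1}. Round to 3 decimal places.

First differences Δy: -9, 2, 0, 5, -4, 4
Mean of differences = -0.3333
Numerator Σ(Δy_t−Δȳ)(Δy_{t+1}−Δȳ) = -53.1111
Denominator Σ(Δy_t−Δȳ)² = 141.3333
r_1(Δy) = -53.1111 / 141.3333 = -0.376

-0.376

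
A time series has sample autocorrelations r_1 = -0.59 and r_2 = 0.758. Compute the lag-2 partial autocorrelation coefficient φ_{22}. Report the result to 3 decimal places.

φ_{22} = (r_2 − r_1²) / (1 − r_1²)
r_1² = (-0.59)² = 0.3481
Numerator = 0.758 − 0.3481 = 0.4099; denominator = 1 − 0.3481 = 0.6519
φ_{22} = 0.4099 / 0.6519 = 0.629

0.629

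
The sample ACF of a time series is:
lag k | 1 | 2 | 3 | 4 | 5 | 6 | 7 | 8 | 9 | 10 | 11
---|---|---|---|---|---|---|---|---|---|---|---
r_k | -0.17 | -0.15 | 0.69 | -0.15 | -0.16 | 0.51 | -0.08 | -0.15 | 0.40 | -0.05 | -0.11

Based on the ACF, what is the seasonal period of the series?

3

The largest autocorrelation is r_3 = 0.69, with weaker echoes at lags 6 (0.51) and 9 (0.40); the remaining lags stay at or below -0.05.
The dominant spike at lag 3 indicates a seasonal period of 3.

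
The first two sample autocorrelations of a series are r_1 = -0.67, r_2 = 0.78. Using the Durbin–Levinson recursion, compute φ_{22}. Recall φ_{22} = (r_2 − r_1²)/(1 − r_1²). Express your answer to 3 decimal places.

φ_{22} = (r_2 − r_1²) / (1 − r_1²)
r_1² = (-0.67)² = 0.4489
Numerator = 0.78 − 0.4489 = 0.3311; denominator = 1 − 0.4489 = 0.5511
φ_{22} = 0.3311 / 0.5511 = 0.601

0.601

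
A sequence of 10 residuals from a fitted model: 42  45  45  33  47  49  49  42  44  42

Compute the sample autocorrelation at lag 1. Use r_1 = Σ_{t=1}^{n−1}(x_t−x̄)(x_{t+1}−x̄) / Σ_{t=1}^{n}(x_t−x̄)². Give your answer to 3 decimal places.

-0.076

Mean x̄ = (42 + 45 + 45 + 33 + 47 + 49 + 49 + 42 + 44 + 42)/10 = 43.8000
Numerator Σ_{t=1}^{9}(x_t−x̄)(x_{t+1}−x̄) = -14.6400
Denominator Σ(x_t−x̄)² = 193.6000
r_1 = -14.6400 / 193.6000 = -0.076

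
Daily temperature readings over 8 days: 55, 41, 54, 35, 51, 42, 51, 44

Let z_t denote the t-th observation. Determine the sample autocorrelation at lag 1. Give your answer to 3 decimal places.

-0.774

Mean z̄ = (55 + 41 + 54 + 35 + 51 + 42 + 51 + 44)/8 = 46.6250
Deviations from mean: 8.3750, -5.6250, 7.3750, -11.6250, 4.3750, -4.6250, 4.3750, -2.6250
Σ(z_t−z̄)(z_{t+1}−z̄) = (-47.1094) + (-41.4844) + (-85.7344) + (-50.8594) + (-20.2344) + (-20.2344) + (-11.4844) = -277.1406
Denominator Σ(z_t−z̄)² = 357.8750
r_1 = -277.1406 / 357.8750 = -0.774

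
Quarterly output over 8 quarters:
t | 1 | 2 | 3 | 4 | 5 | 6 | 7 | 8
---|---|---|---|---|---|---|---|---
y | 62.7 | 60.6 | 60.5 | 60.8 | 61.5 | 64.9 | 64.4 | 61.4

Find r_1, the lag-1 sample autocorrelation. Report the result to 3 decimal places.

Mean ȳ = (62.7 + 60.6 + 60.5 + 60.8 + 61.5 + 64.9 + 64.4 + 61.4)/8 = 62.1000
Deviations from mean: 0.6000, -1.5000, -1.6000, -1.3000, -0.6000, 2.8000, 2.3000, -0.7000
Σ(y_t−ȳ)(y_{t+1}−ȳ) = (-0.9000) + (2.4000) + (2.0800) + (0.7800) + (-1.6800) + (6.4400) + (-1.6100) = 7.5100
Denominator Σ(y_t−ȳ)² = 20.8400
r_1 = 7.5100 / 20.8400 = 0.360

0.360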